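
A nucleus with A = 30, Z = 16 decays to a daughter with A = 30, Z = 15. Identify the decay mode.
ΔA = 0, ΔZ = -1 ⇒ beta-plus decay (β⁺) or electron capture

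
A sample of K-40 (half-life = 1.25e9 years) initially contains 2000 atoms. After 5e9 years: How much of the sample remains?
N = N₀(1/2)^(t/t½) = 125 atoms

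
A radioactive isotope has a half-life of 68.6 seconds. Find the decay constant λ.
λ = ln(2)/t½ = 0.0101 second⁻¹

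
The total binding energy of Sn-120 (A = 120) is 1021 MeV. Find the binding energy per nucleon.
B.E./A = 1021/120 = 8.508 MeV/nucleon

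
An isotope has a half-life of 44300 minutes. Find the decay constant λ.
λ = ln(2)/t½ = 1.565e-5 minute⁻¹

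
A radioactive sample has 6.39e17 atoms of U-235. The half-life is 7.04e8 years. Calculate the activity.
A = λN = 6.291e8 decays/year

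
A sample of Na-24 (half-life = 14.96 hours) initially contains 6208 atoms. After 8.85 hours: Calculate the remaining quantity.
N = N₀(1/2)^(t/t½) = 4120 atoms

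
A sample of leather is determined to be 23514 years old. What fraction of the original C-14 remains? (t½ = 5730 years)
N/N₀ = (1/2)^(t/t½) = 0.05817 = 5.82%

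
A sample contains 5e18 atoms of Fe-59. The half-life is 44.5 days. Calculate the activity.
A = λN = 7.788e16 decays/day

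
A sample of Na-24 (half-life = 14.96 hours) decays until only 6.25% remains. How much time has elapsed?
t = t½ × log₂(N₀/N) = 59.84 hours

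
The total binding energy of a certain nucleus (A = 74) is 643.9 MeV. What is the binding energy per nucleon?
B.E./A = 643.9/74 = 8.701 MeV/nucleon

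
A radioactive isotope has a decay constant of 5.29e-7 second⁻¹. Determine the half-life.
t½ = ln(2)/λ = 1.31e6 seconds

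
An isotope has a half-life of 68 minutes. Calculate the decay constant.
λ = ln(2)/t½ = 0.01019 minute⁻¹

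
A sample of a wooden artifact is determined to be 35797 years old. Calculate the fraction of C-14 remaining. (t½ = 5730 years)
N/N₀ = (1/2)^(t/t½) = 0.01316 = 1.32%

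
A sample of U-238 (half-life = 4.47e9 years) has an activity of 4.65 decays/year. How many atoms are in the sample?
N = A/λ = 2.999e10 atoms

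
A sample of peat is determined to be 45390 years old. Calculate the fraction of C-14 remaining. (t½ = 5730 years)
N/N₀ = (1/2)^(t/t½) = 0.004125 = 0.412%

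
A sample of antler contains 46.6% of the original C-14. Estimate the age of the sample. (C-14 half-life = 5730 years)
Age = t½ × log₂(1/ratio) = 6312 years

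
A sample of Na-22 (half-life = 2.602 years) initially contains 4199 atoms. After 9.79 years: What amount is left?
N = N₀(1/2)^(t/t½) = 309.4 atoms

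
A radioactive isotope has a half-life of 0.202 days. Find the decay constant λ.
λ = ln(2)/t½ = 3.431 day⁻¹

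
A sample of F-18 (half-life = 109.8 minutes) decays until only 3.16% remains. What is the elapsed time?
t = t½ × log₂(N₀/N) = 547.2 minutes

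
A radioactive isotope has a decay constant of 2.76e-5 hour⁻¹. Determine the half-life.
t½ = ln(2)/λ = 25110 hours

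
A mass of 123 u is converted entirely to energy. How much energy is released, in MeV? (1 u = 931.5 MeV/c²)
E = mc² = 1.146e5 MeV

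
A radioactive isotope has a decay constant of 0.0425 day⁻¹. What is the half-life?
t½ = ln(2)/λ = 16.31 days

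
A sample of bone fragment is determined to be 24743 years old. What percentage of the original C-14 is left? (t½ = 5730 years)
N/N₀ = (1/2)^(t/t½) = 0.05013 = 5.01%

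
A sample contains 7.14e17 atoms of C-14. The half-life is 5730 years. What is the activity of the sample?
A = λN = 8.637e13 decays/year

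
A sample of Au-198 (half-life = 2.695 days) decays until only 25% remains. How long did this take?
t = t½ × log₂(N₀/N) = 5.39 days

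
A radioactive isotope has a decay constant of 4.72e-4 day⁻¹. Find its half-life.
t½ = ln(2)/λ = 1469 days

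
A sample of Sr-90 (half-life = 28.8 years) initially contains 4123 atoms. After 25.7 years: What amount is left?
N = N₀(1/2)^(t/t½) = 2221 atoms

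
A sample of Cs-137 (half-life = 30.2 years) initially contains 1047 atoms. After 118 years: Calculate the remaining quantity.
N = N₀(1/2)^(t/t½) = 69.78 atoms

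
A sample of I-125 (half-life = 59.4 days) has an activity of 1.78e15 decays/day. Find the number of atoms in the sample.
N = A/λ = 1.525e17 atoms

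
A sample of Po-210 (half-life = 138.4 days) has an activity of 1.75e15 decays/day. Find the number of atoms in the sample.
N = A/λ = 3.494e17 atoms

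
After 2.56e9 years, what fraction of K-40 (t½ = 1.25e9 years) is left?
N/N₀ = (1/2)^(t/t½) = 0.2418 = 24.2%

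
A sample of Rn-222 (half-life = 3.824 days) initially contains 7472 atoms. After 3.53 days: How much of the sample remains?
N = N₀(1/2)^(t/t½) = 3940 atoms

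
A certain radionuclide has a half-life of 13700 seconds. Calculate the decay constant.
λ = ln(2)/t½ = 5.059e-5 second⁻¹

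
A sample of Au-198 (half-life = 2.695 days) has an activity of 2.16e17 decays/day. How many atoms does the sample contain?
N = A/λ = 8.398e17 atoms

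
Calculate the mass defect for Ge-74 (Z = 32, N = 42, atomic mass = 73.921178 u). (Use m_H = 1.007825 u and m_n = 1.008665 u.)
Δm = Z·m_H + N·m_n − M = 0.6932 u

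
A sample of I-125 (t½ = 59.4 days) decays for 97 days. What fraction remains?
N/N₀ = (1/2)^(t/t½) = 0.3224 = 32.2%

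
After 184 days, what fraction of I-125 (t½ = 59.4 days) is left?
N/N₀ = (1/2)^(t/t½) = 0.1168 = 11.7%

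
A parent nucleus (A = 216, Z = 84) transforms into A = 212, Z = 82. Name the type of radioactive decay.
ΔA = -4, ΔZ = -2 ⇒ alpha decay (α)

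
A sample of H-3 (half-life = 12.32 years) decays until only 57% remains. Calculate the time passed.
t = t½ × log₂(N₀/N) = 9.991 years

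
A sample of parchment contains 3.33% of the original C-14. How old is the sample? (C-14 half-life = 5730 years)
Age = t½ × log₂(1/ratio) = 28120 years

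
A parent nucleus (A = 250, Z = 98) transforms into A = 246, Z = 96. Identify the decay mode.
ΔA = -4, ΔZ = -2 ⇒ alpha decay (α)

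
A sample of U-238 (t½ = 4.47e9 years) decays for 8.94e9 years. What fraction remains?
N/N₀ = (1/2)^(t/t½) = 0.25 = 25%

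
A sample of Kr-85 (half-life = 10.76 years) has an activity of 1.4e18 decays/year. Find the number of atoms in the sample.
N = A/λ = 2.173e19 atoms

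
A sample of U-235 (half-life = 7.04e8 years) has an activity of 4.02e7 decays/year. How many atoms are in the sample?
N = A/λ = 4.083e16 atoms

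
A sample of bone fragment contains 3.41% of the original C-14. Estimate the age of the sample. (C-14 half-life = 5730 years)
Age = t½ × log₂(1/ratio) = 27930 years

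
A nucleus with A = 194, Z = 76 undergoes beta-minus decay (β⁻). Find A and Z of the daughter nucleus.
Daughter: A = 194, Z = 77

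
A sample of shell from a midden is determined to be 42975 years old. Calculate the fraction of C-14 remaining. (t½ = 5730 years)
N/N₀ = (1/2)^(t/t½) = 0.005524 = 0.552%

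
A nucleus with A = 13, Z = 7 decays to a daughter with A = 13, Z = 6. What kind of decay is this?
ΔA = 0, ΔZ = -1 ⇒ beta-plus decay (β⁺) or electron capture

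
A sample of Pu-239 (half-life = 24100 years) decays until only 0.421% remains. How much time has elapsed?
t = t½ × log₂(N₀/N) = 1.902e5 years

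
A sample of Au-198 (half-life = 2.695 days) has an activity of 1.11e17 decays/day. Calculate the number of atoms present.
N = A/λ = 4.316e17 atoms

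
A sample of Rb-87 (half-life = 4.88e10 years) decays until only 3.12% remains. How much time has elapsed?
t = t½ × log₂(N₀/N) = 2.441e11 years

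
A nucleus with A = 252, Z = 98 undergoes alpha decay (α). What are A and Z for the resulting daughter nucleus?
Daughter: A = 248, Z = 96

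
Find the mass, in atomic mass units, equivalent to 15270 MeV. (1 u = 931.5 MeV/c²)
m = E/c² = 16.39 u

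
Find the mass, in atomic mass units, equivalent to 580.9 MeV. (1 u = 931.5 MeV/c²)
m = E/c² = 0.6236 u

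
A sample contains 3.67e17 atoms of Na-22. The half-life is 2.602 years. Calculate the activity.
A = λN = 9.777e16 decays/year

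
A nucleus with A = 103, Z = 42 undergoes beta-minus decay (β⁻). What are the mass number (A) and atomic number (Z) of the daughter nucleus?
Daughter: A = 103, Z = 43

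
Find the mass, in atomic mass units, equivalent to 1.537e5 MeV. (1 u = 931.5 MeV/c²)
m = E/c² = 165 u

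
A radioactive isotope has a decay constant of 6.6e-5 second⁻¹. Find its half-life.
t½ = ln(2)/λ = 10500 seconds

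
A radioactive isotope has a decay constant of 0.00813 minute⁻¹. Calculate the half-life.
t½ = ln(2)/λ = 85.26 minutes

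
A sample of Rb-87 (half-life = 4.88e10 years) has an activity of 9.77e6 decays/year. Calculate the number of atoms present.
N = A/λ = 6.878e17 atoms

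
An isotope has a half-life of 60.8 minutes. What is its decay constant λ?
λ = ln(2)/t½ = 0.0114 minute⁻¹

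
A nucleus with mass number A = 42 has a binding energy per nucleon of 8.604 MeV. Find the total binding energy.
B.E. = 8.604 × 42 = 361.4 MeV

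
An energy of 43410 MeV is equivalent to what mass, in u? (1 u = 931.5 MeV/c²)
m = E/c² = 46.6 u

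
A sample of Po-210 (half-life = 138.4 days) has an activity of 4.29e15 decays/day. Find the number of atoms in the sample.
N = A/λ = 8.566e17 atoms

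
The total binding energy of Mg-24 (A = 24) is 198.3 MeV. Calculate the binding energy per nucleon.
B.E./A = 198.3/24 = 8.263 MeV/nucleon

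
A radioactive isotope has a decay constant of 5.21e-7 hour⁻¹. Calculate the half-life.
t½ = ln(2)/λ = 1.33e6 hours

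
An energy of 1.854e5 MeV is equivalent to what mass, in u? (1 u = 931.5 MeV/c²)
m = E/c² = 199 u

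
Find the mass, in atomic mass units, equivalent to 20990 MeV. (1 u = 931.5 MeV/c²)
m = E/c² = 22.53 u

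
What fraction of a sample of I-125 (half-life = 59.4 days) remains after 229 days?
N/N₀ = (1/2)^(t/t½) = 0.0691 = 6.91%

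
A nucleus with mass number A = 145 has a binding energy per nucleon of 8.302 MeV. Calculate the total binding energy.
B.E. = 8.302 × 145 = 1204 MeV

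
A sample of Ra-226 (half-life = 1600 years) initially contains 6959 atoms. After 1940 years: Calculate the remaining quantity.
N = N₀(1/2)^(t/t½) = 3003 atoms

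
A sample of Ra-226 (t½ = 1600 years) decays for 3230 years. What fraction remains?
N/N₀ = (1/2)^(t/t½) = 0.2468 = 24.7%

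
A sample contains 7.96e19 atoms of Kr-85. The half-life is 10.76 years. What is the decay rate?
A = λN = 5.128e18 decays/year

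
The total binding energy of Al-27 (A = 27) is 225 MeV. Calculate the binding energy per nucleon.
B.E./A = 225/27 = 8.333 MeV/nucleon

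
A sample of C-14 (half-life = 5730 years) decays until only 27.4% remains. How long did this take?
t = t½ × log₂(N₀/N) = 10700 years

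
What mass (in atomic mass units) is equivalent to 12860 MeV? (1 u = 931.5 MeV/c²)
m = E/c² = 13.81 u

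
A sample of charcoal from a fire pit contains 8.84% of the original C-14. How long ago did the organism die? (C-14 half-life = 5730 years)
Age = t½ × log₂(1/ratio) = 20050 years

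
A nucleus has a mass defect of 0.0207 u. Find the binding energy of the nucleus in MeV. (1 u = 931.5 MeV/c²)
B.E. = Δm × 931.5 = 19.28 MeV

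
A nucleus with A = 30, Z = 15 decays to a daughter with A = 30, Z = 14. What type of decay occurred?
ΔA = 0, ΔZ = -1 ⇒ beta-plus decay (β⁺) or electron capture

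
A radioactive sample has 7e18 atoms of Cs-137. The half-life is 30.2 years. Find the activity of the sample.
A = λN = 1.607e17 decays/year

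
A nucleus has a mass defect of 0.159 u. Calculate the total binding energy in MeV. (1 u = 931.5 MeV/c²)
B.E. = Δm × 931.5 = 148.1 MeV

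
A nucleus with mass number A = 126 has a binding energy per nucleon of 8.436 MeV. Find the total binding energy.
B.E. = 8.436 × 126 = 1063 MeV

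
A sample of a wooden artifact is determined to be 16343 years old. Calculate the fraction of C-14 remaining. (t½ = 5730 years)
N/N₀ = (1/2)^(t/t½) = 0.1385 = 13.8%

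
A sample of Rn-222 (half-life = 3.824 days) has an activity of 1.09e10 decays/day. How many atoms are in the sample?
N = A/λ = 6.013e10 atoms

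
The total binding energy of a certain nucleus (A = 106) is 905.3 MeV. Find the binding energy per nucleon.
B.E./A = 905.3/106 = 8.541 MeV/nucleon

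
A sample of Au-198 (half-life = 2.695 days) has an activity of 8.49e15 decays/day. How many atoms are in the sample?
N = A/λ = 3.301e16 atoms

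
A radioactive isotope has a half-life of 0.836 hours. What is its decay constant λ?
λ = ln(2)/t½ = 0.8291 hour⁻¹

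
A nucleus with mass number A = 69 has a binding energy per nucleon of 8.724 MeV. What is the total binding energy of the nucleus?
B.E. = 8.724 × 69 = 602 MeV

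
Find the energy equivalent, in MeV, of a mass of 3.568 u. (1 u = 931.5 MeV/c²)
E = mc² = 3324 MeV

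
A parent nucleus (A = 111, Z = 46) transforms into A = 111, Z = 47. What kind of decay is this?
ΔA = 0, ΔZ = +1 ⇒ beta-minus decay (β⁻)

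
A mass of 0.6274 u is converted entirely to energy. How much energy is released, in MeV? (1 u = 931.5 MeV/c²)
E = mc² = 584.4 MeV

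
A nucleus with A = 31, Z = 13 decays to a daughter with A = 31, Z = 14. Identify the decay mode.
ΔA = 0, ΔZ = +1 ⇒ beta-minus decay (β⁻)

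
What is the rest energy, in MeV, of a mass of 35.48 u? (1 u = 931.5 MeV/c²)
E = mc² = 33050 MeV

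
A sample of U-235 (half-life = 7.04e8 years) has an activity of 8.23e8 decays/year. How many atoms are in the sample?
N = A/λ = 8.359e17 atoms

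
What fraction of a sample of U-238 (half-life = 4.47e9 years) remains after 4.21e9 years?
N/N₀ = (1/2)^(t/t½) = 0.5206 = 52.1%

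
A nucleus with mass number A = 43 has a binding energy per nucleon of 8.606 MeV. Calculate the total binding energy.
B.E. = 8.606 × 43 = 370.1 MeV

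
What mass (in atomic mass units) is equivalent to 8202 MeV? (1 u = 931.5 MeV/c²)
m = E/c² = 8.805 u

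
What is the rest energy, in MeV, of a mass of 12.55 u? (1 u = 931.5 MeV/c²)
E = mc² = 11690 MeV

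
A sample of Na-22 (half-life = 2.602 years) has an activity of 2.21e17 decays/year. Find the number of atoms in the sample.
N = A/λ = 8.296e17 atoms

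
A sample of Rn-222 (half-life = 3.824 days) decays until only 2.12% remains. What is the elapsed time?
t = t½ × log₂(N₀/N) = 21.26 days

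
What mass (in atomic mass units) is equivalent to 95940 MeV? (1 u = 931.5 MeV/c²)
m = E/c² = 103 u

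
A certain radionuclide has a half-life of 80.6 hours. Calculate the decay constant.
λ = ln(2)/t½ = 0.0086 hour⁻¹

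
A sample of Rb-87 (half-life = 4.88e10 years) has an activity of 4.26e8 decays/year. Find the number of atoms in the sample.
N = A/λ = 2.999e19 atoms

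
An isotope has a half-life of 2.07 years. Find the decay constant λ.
λ = ln(2)/t½ = 0.3349 year⁻¹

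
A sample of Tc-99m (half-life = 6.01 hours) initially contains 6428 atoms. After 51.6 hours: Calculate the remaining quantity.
N = N₀(1/2)^(t/t½) = 16.73 atoms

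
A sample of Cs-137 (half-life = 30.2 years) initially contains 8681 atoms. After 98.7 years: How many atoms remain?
N = N₀(1/2)^(t/t½) = 901 atoms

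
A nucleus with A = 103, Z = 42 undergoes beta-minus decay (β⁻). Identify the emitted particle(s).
β⁻: electron (e⁻) + antineutrino (ν̄ₑ)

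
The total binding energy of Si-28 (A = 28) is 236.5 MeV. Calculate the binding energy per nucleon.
B.E./A = 236.5/28 = 8.446 MeV/nucleon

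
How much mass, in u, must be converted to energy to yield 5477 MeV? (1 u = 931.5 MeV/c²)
m = E/c² = 5.88 u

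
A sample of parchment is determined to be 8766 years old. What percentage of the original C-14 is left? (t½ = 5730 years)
N/N₀ = (1/2)^(t/t½) = 0.3463 = 34.6%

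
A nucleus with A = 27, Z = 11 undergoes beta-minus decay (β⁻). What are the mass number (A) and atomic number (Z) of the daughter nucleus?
Daughter: A = 27, Z = 12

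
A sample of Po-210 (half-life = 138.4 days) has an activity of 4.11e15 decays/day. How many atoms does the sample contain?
N = A/λ = 8.206e17 atoms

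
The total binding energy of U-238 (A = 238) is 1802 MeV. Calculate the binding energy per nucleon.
B.E./A = 1802/238 = 7.571 MeV/nucleon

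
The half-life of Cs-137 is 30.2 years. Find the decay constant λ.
λ = ln(2)/t½ = 0.02295 year⁻¹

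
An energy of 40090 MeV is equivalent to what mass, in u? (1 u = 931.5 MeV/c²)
m = E/c² = 43.04 u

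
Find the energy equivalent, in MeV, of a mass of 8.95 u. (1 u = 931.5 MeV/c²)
E = mc² = 8337 MeV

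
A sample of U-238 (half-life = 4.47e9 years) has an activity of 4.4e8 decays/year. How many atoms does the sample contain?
N = A/λ = 2.837e18 atoms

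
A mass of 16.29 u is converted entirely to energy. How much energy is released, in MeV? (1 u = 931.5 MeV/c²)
E = mc² = 15170 MeV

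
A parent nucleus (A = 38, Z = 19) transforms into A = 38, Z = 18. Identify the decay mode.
ΔA = 0, ΔZ = -1 ⇒ beta-plus decay (β⁺) or electron capture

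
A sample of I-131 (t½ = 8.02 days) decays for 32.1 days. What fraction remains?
N/N₀ = (1/2)^(t/t½) = 0.06239 = 6.24%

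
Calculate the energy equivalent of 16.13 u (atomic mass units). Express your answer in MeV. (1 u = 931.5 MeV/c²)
E = mc² = 15030 MeV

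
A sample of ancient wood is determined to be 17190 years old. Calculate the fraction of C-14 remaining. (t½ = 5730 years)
N/N₀ = (1/2)^(t/t½) = 0.125 = 12.5%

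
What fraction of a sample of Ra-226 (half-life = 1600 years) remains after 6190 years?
N/N₀ = (1/2)^(t/t½) = 0.06845 = 6.85%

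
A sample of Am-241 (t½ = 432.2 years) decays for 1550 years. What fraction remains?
N/N₀ = (1/2)^(t/t½) = 0.08326 = 8.33%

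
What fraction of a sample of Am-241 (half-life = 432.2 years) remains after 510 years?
N/N₀ = (1/2)^(t/t½) = 0.4413 = 44.1%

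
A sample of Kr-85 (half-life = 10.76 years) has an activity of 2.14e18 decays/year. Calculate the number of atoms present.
N = A/λ = 3.322e19 atoms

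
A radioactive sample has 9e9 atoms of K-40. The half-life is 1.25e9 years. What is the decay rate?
A = λN = 4.991 decays/year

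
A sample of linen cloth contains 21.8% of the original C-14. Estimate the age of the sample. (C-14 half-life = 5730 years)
Age = t½ × log₂(1/ratio) = 12590 years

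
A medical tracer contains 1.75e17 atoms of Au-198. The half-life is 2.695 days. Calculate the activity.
A = λN = 4.501e16 decays/day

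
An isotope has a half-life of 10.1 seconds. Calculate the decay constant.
λ = ln(2)/t½ = 0.06863 second⁻¹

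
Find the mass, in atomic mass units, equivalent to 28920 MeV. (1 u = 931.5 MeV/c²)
m = E/c² = 31.05 u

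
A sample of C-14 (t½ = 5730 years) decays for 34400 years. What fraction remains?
N/N₀ = (1/2)^(t/t½) = 0.01559 = 1.56%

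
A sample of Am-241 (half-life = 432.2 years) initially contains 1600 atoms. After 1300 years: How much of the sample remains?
N = N₀(1/2)^(t/t½) = 198.9 atoms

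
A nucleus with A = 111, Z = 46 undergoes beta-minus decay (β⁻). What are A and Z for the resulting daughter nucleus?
Daughter: A = 111, Z = 47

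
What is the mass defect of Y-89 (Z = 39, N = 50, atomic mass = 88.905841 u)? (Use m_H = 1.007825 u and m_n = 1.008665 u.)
Δm = Z·m_H + N·m_n − M = 0.8326 u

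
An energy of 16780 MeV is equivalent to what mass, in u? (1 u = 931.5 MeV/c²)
m = E/c² = 18.01 u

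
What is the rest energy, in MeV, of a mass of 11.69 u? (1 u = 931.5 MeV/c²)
E = mc² = 10890 MeV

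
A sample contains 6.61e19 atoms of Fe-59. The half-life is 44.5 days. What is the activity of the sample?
A = λN = 1.03e18 decays/day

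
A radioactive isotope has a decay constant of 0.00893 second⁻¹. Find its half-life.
t½ = ln(2)/λ = 77.62 seconds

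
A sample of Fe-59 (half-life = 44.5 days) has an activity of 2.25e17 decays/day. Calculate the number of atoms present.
N = A/λ = 1.444e19 atoms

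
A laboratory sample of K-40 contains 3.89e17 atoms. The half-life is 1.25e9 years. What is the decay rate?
A = λN = 2.157e8 decays/year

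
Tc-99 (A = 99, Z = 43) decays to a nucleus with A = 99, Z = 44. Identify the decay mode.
ΔA = 0, ΔZ = +1 ⇒ beta-minus decay (β⁻)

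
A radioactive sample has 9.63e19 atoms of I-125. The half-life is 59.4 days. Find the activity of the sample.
A = λN = 1.124e18 decays/day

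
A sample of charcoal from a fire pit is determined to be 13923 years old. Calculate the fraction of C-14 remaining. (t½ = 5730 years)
N/N₀ = (1/2)^(t/t½) = 0.1856 = 18.6%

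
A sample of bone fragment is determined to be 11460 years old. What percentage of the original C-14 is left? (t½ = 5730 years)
N/N₀ = (1/2)^(t/t½) = 0.25 = 25%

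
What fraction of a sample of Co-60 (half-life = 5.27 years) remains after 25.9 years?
N/N₀ = (1/2)^(t/t½) = 0.03316 = 3.32%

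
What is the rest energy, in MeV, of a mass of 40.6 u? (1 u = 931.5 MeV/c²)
E = mc² = 37820 MeV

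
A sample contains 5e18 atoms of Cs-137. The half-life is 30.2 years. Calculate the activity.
A = λN = 1.148e17 decays/year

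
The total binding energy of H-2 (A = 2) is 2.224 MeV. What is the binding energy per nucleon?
B.E./A = 2.224/2 = 1.112 MeV/nucleon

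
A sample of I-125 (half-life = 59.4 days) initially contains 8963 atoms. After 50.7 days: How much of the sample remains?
N = N₀(1/2)^(t/t½) = 4960 atoms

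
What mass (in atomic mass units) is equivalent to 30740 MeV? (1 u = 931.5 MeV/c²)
m = E/c² = 33 u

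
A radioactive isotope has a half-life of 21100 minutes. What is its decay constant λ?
λ = ln(2)/t½ = 3.285e-5 minute⁻¹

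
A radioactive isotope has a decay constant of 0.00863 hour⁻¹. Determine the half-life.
t½ = ln(2)/λ = 80.32 hours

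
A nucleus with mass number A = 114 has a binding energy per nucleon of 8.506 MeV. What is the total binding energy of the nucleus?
B.E. = 8.506 × 114 = 969.7 MeV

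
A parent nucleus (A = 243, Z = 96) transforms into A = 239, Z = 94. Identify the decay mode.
ΔA = -4, ΔZ = -2 ⇒ alpha decay (α)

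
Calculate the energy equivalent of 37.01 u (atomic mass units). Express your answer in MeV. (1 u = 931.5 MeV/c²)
E = mc² = 34470 MeV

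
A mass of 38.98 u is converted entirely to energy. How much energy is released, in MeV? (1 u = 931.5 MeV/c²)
E = mc² = 36310 MeV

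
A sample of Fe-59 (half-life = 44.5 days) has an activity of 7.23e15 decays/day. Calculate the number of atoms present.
N = A/λ = 4.642e17 atoms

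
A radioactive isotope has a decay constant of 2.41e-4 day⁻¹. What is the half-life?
t½ = ln(2)/λ = 2876 days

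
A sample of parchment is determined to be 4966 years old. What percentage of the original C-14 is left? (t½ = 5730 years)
N/N₀ = (1/2)^(t/t½) = 0.5484 = 54.8%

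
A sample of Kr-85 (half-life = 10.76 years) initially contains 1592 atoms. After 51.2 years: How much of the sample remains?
N = N₀(1/2)^(t/t½) = 58.82 atoms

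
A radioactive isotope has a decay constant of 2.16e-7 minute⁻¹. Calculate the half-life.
t½ = ln(2)/λ = 3.209e6 minutes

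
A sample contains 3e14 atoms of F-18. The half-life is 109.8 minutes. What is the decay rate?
A = λN = 1.894e12 decays/minute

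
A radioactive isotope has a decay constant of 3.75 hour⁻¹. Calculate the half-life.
t½ = ln(2)/λ = 0.1848 hours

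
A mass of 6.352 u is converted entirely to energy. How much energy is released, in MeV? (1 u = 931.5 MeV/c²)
E = mc² = 5917 MeV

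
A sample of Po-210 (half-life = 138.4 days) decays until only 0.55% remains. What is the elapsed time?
t = t½ × log₂(N₀/N) = 1039 days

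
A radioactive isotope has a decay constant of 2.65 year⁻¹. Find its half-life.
t½ = ln(2)/λ = 0.2616 years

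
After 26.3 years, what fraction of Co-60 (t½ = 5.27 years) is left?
N/N₀ = (1/2)^(t/t½) = 0.03146 = 3.15%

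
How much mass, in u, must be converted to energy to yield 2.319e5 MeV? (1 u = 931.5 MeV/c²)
m = E/c² = 249 u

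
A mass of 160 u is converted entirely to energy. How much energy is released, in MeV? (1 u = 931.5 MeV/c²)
E = mc² = 1.49e5 MeV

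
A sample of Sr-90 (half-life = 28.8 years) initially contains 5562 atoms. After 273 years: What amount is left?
N = N₀(1/2)^(t/t½) = 7.793 atoms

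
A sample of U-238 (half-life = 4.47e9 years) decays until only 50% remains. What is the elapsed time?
t = t½ × log₂(N₀/N) = 4.47e9 years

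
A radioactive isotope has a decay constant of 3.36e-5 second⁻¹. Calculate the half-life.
t½ = ln(2)/λ = 20630 seconds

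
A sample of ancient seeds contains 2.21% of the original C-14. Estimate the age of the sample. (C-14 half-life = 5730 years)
Age = t½ × log₂(1/ratio) = 31510 years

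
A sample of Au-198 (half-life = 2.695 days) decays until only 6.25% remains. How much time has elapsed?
t = t½ × log₂(N₀/N) = 10.78 days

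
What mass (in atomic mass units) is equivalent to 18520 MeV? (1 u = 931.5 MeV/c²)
m = E/c² = 19.88 u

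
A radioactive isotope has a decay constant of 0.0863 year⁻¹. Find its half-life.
t½ = ln(2)/λ = 8.032 years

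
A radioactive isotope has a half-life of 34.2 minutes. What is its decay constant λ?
λ = ln(2)/t½ = 0.02027 minute⁻¹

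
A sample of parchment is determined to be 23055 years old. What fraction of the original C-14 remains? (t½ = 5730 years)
N/N₀ = (1/2)^(t/t½) = 0.06149 = 6.15%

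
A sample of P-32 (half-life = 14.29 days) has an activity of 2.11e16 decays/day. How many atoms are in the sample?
N = A/λ = 4.35e17 atoms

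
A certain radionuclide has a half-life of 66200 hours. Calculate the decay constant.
λ = ln(2)/t½ = 1.047e-5 hour⁻¹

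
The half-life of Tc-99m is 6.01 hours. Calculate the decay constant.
λ = ln(2)/t½ = 0.1153 hour⁻¹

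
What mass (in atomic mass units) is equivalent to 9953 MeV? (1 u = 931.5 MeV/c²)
m = E/c² = 10.68 u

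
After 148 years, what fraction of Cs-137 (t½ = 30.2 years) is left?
N/N₀ = (1/2)^(t/t½) = 0.03348 = 3.35%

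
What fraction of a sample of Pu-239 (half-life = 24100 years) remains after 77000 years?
N/N₀ = (1/2)^(t/t½) = 0.1092 = 10.9%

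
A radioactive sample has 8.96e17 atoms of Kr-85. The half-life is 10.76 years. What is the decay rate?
A = λN = 5.772e16 decays/year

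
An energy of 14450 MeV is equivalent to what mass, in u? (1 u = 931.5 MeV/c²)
m = E/c² = 15.51 u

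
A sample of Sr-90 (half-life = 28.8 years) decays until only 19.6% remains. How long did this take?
t = t½ × log₂(N₀/N) = 67.71 years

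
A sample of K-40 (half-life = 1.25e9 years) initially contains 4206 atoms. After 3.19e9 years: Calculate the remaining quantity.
N = N₀(1/2)^(t/t½) = 717.2 atoms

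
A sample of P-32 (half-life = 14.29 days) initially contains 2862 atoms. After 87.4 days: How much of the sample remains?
N = N₀(1/2)^(t/t½) = 41.26 atoms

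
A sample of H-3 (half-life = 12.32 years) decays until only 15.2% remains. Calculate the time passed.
t = t½ × log₂(N₀/N) = 33.48 years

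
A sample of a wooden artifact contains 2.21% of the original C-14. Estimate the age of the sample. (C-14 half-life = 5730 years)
Age = t½ × log₂(1/ratio) = 31510 years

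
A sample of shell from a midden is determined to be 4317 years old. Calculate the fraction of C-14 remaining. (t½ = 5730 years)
N/N₀ = (1/2)^(t/t½) = 0.5932 = 59.3%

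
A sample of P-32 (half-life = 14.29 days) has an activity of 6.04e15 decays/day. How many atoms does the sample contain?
N = A/λ = 1.245e17 atoms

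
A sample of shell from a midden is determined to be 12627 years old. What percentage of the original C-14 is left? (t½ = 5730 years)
N/N₀ = (1/2)^(t/t½) = 0.2171 = 21.7%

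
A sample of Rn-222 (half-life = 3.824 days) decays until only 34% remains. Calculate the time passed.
t = t½ × log₂(N₀/N) = 5.952 days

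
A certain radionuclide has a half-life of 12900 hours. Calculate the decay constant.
λ = ln(2)/t½ = 5.373e-5 hour⁻¹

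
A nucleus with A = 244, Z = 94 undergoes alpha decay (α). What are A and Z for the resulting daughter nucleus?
Daughter: A = 240, Z = 92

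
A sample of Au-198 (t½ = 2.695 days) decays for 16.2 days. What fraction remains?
N/N₀ = (1/2)^(t/t½) = 0.0155 = 1.55%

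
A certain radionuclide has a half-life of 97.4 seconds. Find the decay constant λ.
λ = ln(2)/t½ = 0.007117 second⁻¹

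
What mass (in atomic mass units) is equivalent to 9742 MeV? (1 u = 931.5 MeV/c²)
m = E/c² = 10.46 u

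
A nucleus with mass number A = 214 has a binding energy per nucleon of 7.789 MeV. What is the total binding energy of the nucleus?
B.E. = 7.789 × 214 = 1667 MeV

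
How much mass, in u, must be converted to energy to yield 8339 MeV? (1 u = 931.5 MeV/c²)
m = E/c² = 8.952 u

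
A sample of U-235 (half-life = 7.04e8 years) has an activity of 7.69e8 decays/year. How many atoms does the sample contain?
N = A/λ = 7.81e17 atoms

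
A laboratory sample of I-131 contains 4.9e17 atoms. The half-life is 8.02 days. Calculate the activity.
A = λN = 4.235e16 decays/day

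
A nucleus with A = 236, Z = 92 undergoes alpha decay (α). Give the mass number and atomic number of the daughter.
Daughter: A = 232, Z = 90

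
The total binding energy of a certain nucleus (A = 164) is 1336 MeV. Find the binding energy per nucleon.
B.E./A = 1336/164 = 8.146 MeV/nucleon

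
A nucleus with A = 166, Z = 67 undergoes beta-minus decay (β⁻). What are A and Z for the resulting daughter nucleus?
Daughter: A = 166, Z = 68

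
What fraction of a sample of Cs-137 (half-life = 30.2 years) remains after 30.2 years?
N/N₀ = (1/2)^(t/t½) = 0.5 = 50%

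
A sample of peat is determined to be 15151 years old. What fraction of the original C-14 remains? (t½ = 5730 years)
N/N₀ = (1/2)^(t/t½) = 0.16 = 16%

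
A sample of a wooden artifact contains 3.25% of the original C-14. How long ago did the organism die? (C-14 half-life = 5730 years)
Age = t½ × log₂(1/ratio) = 28330 years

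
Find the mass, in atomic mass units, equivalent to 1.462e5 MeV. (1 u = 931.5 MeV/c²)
m = E/c² = 157 u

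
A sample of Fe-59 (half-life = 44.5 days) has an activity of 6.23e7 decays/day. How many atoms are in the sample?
N = A/λ = 4e9 atoms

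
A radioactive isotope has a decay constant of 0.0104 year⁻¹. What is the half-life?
t½ = ln(2)/λ = 66.65 years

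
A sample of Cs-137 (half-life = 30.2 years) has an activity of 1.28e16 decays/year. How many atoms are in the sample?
N = A/λ = 5.577e17 atoms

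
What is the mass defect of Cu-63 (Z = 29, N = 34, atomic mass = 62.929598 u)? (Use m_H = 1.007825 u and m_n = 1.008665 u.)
Δm = Z·m_H + N·m_n − M = 0.5919 u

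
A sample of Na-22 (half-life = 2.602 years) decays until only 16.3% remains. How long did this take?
t = t½ × log₂(N₀/N) = 6.81 years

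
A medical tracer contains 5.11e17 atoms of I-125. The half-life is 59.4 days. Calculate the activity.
A = λN = 5.963e15 decays/day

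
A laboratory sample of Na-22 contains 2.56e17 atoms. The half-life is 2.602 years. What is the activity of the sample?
A = λN = 6.82e16 decays/year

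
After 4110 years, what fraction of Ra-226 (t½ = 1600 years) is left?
N/N₀ = (1/2)^(t/t½) = 0.1686 = 16.9%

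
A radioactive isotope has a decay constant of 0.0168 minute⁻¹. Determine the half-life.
t½ = ln(2)/λ = 41.26 minutes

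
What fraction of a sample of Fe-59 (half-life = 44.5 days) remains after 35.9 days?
N/N₀ = (1/2)^(t/t½) = 0.5717 = 57.2%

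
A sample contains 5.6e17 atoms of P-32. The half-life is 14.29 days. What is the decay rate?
A = λN = 2.716e16 decays/day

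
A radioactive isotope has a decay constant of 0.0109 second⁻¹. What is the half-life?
t½ = ln(2)/λ = 63.59 seconds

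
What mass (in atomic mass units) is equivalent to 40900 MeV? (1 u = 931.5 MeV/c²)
m = E/c² = 43.91 u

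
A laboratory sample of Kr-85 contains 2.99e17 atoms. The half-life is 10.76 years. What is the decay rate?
A = λN = 1.926e16 decays/year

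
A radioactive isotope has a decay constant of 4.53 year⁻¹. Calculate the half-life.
t½ = ln(2)/λ = 0.153 years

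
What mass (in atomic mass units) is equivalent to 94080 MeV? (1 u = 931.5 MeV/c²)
m = E/c² = 101 u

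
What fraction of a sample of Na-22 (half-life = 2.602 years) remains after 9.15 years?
N/N₀ = (1/2)^(t/t½) = 0.08738 = 8.74%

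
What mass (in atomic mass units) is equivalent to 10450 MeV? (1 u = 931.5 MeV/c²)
m = E/c² = 11.22 u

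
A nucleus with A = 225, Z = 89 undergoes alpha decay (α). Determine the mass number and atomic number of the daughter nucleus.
Daughter: A = 221, Z = 87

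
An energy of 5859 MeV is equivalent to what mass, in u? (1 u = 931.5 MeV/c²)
m = E/c² = 6.29 u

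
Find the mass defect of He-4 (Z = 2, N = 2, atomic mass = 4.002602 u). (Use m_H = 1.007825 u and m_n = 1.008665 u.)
Δm = Z·m_H + N·m_n − M = 0.03038 u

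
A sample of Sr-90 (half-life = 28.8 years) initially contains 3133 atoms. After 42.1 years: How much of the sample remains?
N = N₀(1/2)^(t/t½) = 1137 atoms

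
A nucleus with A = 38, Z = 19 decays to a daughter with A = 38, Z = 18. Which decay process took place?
ΔA = 0, ΔZ = -1 ⇒ beta-plus decay (β⁺) or electron capture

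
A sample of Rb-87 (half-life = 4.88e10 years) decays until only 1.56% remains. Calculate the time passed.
t = t½ × log₂(N₀/N) = 2.929e11 years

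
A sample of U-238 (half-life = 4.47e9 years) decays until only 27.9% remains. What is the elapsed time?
t = t½ × log₂(N₀/N) = 8.232e9 years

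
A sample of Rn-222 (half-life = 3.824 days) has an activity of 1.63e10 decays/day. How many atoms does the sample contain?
N = A/λ = 8.992e10 atoms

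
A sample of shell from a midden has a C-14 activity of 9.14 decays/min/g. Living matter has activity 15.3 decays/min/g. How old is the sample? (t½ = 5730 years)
Age = t½ × log₂(A₀/A) = 4259 years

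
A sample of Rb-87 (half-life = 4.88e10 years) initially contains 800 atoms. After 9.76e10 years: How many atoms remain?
N = N₀(1/2)^(t/t½) = 200 atoms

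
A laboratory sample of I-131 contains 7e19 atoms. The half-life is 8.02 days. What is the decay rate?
A = λN = 6.05e18 decays/day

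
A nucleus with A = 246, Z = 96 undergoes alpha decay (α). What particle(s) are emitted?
α particle = ⁴₂He (2 protons + 2 neutrons)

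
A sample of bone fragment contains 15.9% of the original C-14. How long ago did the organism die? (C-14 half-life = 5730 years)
Age = t½ × log₂(1/ratio) = 15200 years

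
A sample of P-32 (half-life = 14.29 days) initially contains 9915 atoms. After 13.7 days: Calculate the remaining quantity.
N = N₀(1/2)^(t/t½) = 5101 atoms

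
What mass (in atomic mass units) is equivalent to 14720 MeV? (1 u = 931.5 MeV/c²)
m = E/c² = 15.8 u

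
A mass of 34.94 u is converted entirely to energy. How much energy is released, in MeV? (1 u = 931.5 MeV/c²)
E = mc² = 32550 MeV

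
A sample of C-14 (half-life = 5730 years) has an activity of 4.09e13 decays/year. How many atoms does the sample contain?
N = A/λ = 3.381e17 atoms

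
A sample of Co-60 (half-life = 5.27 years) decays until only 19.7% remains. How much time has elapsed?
t = t½ × log₂(N₀/N) = 12.35 years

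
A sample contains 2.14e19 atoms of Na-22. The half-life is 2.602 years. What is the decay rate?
A = λN = 5.701e18 decays/year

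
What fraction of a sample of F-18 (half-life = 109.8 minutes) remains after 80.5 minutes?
N/N₀ = (1/2)^(t/t½) = 0.6016 = 60.2%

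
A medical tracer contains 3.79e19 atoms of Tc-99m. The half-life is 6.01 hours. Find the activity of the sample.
A = λN = 4.371e18 decays/hour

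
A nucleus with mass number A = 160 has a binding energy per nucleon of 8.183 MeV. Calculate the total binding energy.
B.E. = 8.183 × 160 = 1309 MeV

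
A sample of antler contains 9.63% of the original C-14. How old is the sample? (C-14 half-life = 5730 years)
Age = t½ × log₂(1/ratio) = 19350 years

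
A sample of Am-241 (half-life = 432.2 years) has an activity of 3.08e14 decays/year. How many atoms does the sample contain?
N = A/λ = 1.92e17 atoms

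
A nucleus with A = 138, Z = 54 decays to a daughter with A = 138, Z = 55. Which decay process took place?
ΔA = 0, ΔZ = +1 ⇒ beta-minus decay (β⁻)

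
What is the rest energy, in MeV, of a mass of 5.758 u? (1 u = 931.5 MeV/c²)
E = mc² = 5364 MeV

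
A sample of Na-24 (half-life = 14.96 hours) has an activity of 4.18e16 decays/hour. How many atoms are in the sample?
N = A/λ = 9.022e17 atoms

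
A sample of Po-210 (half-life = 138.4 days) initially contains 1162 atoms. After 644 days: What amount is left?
N = N₀(1/2)^(t/t½) = 46.18 atoms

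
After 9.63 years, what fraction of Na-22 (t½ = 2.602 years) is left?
N/N₀ = (1/2)^(t/t½) = 0.07689 = 7.69%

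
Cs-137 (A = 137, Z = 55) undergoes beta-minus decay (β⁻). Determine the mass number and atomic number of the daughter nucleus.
Daughter: A = 137, Z = 56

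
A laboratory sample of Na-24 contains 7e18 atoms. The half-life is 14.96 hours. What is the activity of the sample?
A = λN = 3.243e17 decays/hour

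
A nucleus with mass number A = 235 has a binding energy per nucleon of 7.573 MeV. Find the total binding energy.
B.E. = 7.573 × 235 = 1780 MeV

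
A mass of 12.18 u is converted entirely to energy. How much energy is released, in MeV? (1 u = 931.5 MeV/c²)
E = mc² = 11350 MeV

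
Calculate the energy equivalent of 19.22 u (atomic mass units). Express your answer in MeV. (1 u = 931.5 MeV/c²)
E = mc² = 17900 MeV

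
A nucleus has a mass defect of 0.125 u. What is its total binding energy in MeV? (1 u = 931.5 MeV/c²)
B.E. = Δm × 931.5 = 116.4 MeV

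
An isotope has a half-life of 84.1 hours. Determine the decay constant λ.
λ = ln(2)/t½ = 0.008242 hour⁻¹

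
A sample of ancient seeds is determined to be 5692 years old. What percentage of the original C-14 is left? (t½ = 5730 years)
N/N₀ = (1/2)^(t/t½) = 0.5023 = 50.2%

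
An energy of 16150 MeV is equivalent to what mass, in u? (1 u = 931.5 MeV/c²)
m = E/c² = 17.34 u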